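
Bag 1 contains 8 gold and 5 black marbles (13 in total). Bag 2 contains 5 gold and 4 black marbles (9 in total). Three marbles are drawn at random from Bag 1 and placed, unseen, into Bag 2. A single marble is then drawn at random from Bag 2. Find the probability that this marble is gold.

Condition on how many of the transferred marbles are gold (from Bag 1: 8 gold of 13; then Bag 2 has 12 total).
  0 gold: C(8,0)C(5,3)/C(13,3) = 5/143; then P = 5/12
  1 gold: C(8,1)C(5,2)/C(13,3) = 40/143; then P = 6/12
  2 gold: C(8,2)C(5,1)/C(13,3) = 70/143; then P = 7/12
  3 gold: C(8,3)C(5,0)/C(13,3) = 28/143; then P = 8/12
P(gold from Bag 2) = 89/156 ≈ 0.5705.

89/156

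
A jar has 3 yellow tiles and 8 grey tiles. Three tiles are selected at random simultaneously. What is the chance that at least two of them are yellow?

5/33

Sum the hypergeometric tail for j = 2,…,3 yellow tiles.
Favorable = C(3,2)·C(8,1) + C(3,3)·C(8,0) = 25; total = C(11,3) = 165.
P = 25/165 = 5/33 ≈ 0.1515.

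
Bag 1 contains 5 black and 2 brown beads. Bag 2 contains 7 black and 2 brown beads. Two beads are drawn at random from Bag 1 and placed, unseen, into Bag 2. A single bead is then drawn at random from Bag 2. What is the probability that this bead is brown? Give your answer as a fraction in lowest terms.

18/77

Condition on how many of the transferred beads are brown (from Bag 1: 2 brown of 7; then Bag 2 has 11 total).
  0 brown: C(2,0)C(5,2)/C(7,2) = 10/21; then P = 2/11
  1 brown: C(2,1)C(5,1)/C(7,2) = 10/21; then P = 3/11
  2 brown: C(2,2)C(5,0)/C(7,2) = 1/21; then P = 4/11
P(brown from Bag 2) = 18/77 ≈ 0.2338.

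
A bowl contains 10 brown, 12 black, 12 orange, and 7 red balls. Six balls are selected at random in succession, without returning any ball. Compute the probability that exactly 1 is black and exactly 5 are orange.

Unordered draws without replacement: count favorable combinations over C(41,6).
Favorable = C(10,0) · C(12,1) · C(12,5) · C(7,0) = 9504; total = C(41,6) = 4496388.
P = 9504/4496388 = 792/374699 ≈ 0.0021.

792/374699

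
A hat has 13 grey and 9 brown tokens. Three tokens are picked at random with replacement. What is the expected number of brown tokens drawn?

By linearity of expectation, E[X] = Σ P(draw i is brown); each independent draw has P(brown) = 9/22.
E[X] = 3 · 9/22 = 27/22 ≈ 1.2273.

27/22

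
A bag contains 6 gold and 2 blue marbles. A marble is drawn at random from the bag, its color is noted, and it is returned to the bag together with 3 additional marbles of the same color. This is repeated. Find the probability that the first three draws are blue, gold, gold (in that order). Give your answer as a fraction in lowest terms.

Track the composition after each reinforcement of +3.
P = (2/8) · (6/11) · (9/14) = 27/308 ≈ 0.0877.

27/308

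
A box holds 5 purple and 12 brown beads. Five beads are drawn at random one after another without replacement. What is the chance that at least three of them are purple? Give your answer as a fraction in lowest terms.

Sum the hypergeometric tail for j = 3,…,5 purple beads.
Favorable = C(5,3)·C(12,2) + C(5,4)·C(12,1) + C(5,5)·C(12,0) = 721; total = C(17,5) = 6188.
P = 721/6188 = 103/884 ≈ 0.1165.

103/884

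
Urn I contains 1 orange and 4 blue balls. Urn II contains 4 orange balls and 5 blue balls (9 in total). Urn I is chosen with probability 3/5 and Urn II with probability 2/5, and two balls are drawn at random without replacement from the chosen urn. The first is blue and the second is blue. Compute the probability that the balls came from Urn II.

25/106

P(E | Urn I) = 3/5; P(E | Urn II) = 5/18.
P(E) = 3/5·3/5 + 2/5·5/18 = 106/225.
By Bayes' rule, P(Urn II | E) = 1/9 / 106/225 = 25/106 ≈ 0.2358.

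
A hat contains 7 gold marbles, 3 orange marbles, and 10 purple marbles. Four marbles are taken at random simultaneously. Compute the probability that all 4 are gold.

7/969

Unordered draws without replacement: count favorable combinations over C(20,4).
Favorable = C(7,4) · C(3,0) · C(10,0) = 35; total = C(20,4) = 4845.
P = 35/4845 = 7/969 ≈ 0.0072.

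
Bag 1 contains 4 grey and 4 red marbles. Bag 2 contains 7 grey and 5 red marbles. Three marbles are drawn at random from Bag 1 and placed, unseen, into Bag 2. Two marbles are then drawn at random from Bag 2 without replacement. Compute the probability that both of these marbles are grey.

Condition on how many of the transferred marbles are grey (from Bag 1: 4 grey of 8; then Bag 2 has 15 total).
  0 grey: C(4,0)C(4,3)/C(8,3) = 1/14; then P = C(7,2)/C(15,2) = 1/5
  1 grey: C(4,1)C(4,2)/C(8,3) = 3/7; then P = C(8,2)/C(15,2) = 4/15
  2 grey: C(4,2)C(4,1)/C(8,3) = 3/7; then P = C(9,2)/C(15,2) = 12/35
  3 grey: C(4,3)C(4,0)/C(8,3) = 1/14; then P = C(10,2)/C(15,2) = 3/7
P(both grey) = 15/49 ≈ 0.3061.

15/49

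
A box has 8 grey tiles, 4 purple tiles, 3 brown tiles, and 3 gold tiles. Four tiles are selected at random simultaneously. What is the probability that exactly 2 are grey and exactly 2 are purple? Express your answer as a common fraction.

Unordered draws without replacement: count favorable combinations over C(18,4).
Favorable = C(8,2) · C(4,2) · C(3,0) · C(3,0) = 168; total = C(18,4) = 3060.
P = 168/3060 = 14/255 ≈ 0.0549.

14/255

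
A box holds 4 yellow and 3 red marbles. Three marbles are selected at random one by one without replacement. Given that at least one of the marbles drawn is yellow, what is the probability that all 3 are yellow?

2/17

P(all 3 yellow) = C(4,3)/C(7,3) = 4/35; P(at least one yellow) = 1 − C(3,3)/C(7,3) = 34/35.
Since 'all 3 yellow' ⊆ 'at least one yellow', P(all 3 | at least one) = 4/35 / 34/35 = 2/17 ≈ 0.1176.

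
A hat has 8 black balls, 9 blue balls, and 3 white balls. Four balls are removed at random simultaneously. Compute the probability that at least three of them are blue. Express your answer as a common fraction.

70/323

Sum the hypergeometric tail for j = 3,…,4 blue balls.
Favorable = C(9,3)·C(11,1) + C(9,4)·C(11,0) = 1050; total = C(20,4) = 4845.
P = 1050/4845 = 70/323 ≈ 0.2167.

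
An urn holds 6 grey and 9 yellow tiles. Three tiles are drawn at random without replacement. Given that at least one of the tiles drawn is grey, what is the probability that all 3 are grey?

P(all 3 grey) = C(6,3)/C(15,3) = 4/91; P(at least one grey) = 1 − C(9,3)/C(15,3) = 53/65.
Since 'all 3 grey' ⊆ 'at least one grey', P(all 3 | at least one) = 4/91 / 53/65 = 20/371 ≈ 0.0539.

20/371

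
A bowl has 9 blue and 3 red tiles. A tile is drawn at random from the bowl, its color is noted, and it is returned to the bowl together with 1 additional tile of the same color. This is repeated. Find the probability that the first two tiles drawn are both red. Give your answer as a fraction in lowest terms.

After a red draw the bowl holds 4 red out of 13.
P = (3/12)·(4/13) = 1/13 ≈ 0.0769.

1/13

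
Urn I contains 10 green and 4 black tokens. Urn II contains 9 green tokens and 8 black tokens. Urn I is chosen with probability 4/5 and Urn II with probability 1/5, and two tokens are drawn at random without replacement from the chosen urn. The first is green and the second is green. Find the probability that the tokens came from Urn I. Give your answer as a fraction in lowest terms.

P(E | Urn I) = 45/91; P(E | Urn II) = 9/34.
P(E) = 4/5·45/91 + 1/5·9/34 = 6939/15470.
By Bayes' rule, P(Urn I | E) = 36/91 / 6939/15470 = 680/771 ≈ 0.8820.

680/771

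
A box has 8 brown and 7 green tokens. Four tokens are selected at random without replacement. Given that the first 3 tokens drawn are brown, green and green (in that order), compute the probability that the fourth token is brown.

7/12

After removing 1 brown, 2 green, the box has 7 brown out of 12 remaining.
P(fourth is brown | given) = 7/12 ≈ 0.5833.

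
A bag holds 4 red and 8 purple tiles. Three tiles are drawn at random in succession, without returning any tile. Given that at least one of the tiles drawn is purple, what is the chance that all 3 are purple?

P(all 3 purple) = C(8,3)/C(12,3) = 14/55; P(at least one purple) = 1 − C(4,3)/C(12,3) = 54/55.
Since 'all 3 purple' ⊆ 'at least one purple', P(all 3 | at least one) = 14/55 / 54/55 = 7/27 ≈ 0.2593.

7/27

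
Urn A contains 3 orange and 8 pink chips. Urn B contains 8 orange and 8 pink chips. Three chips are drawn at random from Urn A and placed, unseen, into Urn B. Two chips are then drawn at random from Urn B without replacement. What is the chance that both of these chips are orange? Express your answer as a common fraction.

Condition on how many of the transferred chips are orange (from Urn A: 3 orange of 11; then Urn B has 19 total).
  0 orange: C(3,0)C(8,3)/C(11,3) = 56/165; then P = C(8,2)/C(19,2) = 28/171
  1 orange: C(3,1)C(8,2)/C(11,3) = 28/55; then P = C(9,2)/C(19,2) = 4/19
  2 orange: C(3,2)C(8,1)/C(11,3) = 8/55; then P = C(10,2)/C(19,2) = 5/19
  3 orange: C(3,3)C(8,0)/C(11,3) = 1/165; then P = C(11,2)/C(19,2) = 55/171
P(both orange) = 1909/9405 ≈ 0.2030.

1909/9405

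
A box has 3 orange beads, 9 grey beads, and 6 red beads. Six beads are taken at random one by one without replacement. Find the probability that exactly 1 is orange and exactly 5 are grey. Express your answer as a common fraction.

9/442

Unordered draws without replacement: count favorable combinations over C(18,6).
Favorable = C(3,1) · C(9,5) · C(6,0) = 378; total = C(18,6) = 18564.
P = 378/18564 = 9/442 ≈ 0.0204.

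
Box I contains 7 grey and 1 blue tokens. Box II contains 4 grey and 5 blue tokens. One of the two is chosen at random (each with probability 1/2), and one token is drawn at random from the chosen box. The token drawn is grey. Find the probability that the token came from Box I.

P(grey | Box I) = 7/8; P(grey | Box II) = 4/9.
P(grey) = 1/2·7/8 + 1/2·4/9 = 95/144.
By Bayes' rule, P(Box I | grey) = 7/16 / 95/144 = 63/95 ≈ 0.6632.

63/95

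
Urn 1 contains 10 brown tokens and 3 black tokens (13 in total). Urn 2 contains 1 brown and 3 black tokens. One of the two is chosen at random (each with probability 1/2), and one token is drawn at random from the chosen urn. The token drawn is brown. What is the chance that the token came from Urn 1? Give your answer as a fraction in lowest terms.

40/53

P(brown | Urn 1) = 10/13; P(brown | Urn 2) = 1/4.
P(brown) = 1/2·10/13 + 1/2·1/4 = 53/104.
By Bayes' rule, P(Urn 1 | brown) = 5/13 / 53/104 = 40/53 ≈ 0.7547.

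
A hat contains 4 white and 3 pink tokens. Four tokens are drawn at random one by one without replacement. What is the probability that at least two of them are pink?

22/35

Sum the hypergeometric tail for j = 2,…,3 pink tokens.
Favorable = C(3,2)·C(4,2) + C(3,3)·C(4,1) = 22; total = C(7,4) = 35.
P = 22/35 = 22/35 ≈ 0.6286.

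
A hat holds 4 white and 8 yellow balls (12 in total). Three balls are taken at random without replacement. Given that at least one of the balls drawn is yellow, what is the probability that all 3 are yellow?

7/27

P(all 3 yellow) = C(8,3)/C(12,3) = 14/55; P(at least one yellow) = 1 − C(4,3)/C(12,3) = 54/55.
Since 'all 3 yellow' ⊆ 'at least one yellow', P(all 3 | at least one) = 14/55 / 54/55 = 7/27 ≈ 0.2593.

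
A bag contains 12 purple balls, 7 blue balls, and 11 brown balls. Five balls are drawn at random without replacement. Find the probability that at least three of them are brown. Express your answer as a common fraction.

Sum the hypergeometric tail for j = 3,…,5 brown balls.
Favorable = C(11,3)·C(19,2) + C(11,4)·C(19,1) + C(11,5)·C(19,0) = 34947; total = C(30,5) = 142506.
P = 34947/142506 = 3883/15834 ≈ 0.2452.

3883/15834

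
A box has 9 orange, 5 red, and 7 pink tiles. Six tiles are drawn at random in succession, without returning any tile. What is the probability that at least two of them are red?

Sum the hypergeometric tail for j = 2,…,5 red tiles.
Favorable = C(5,2)·C(16,4) + C(5,3)·C(16,3) + C(5,4)·C(16,2) + C(5,5)·C(16,1) = 24416; total = C(21,6) = 54264.
P = 24416/54264 = 436/969 ≈ 0.4499.

436/969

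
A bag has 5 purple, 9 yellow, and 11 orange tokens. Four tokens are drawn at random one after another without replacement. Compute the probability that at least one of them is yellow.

1083/1265

Use the complement: P(at least one yellow) = 1 − P(no yellow).
P(none) = C(16,4)/C(25,4) = 1820/12650.
So P = 1 − 1820/12650 = 1083/1265 ≈ 0.8561.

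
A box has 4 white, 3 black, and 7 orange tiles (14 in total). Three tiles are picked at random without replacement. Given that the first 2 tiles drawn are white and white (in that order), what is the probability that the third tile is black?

After removing 2 white, the box has 3 black out of 12 remaining.
P(third is black | given) = 3/12 = 1/4 ≈ 0.2500.

1/4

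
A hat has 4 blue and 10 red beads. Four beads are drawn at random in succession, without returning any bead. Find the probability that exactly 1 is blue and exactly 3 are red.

480/1001

Unordered draws without replacement: count favorable combinations over C(14,4).
Favorable = C(4,1) · C(10,3) = 480; total = C(14,4) = 1001.
P = 480/1001 = 480/1001 ≈ 0.4795.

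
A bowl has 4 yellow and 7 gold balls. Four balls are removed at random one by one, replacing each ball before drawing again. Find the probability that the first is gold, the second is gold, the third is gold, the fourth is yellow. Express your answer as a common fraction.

1372/14641

Multiply the conditional probability of each draw in order, with replacement (the composition resets each draw).
P = (7/11) · (7/11) · (7/11) · (4/11) = 1372/14641 ≈ 0.0937.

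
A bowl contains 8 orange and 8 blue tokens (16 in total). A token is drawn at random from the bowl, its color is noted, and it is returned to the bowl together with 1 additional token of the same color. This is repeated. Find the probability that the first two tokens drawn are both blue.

After a blue draw the bowl holds 9 blue out of 17.
P = (8/16)·(9/17) = 9/34 ≈ 0.2647.

9/34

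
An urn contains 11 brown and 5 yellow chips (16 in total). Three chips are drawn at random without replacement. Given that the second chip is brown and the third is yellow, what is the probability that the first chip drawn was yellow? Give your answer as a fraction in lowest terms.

2/7

P(first=yellow and the second chip is brown and the third is yellow) = (5/16)·(11/15)·(4/14) = 11/168.
P(E) = Σ over first color = 55/336 + 11/168 = 11/48.
By Bayes, P(first=yellow | E) = 11/168 / 11/48 = 2/7 ≈ 0.2857.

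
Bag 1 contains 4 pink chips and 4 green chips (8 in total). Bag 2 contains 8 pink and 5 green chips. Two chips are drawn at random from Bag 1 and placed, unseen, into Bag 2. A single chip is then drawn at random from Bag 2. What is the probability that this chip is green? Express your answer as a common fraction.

Condition on how many of the transferred chips are green (from Bag 1: 4 green of 8; then Bag 2 has 15 total).
  0 green: C(4,0)C(4,2)/C(8,2) = 3/14; then P = 5/15
  1 green: C(4,1)C(4,1)/C(8,2) = 4/7; then P = 6/15
  2 green: C(4,2)C(4,0)/C(8,2) = 3/14; then P = 7/15
P(green from Bag 2) = 2/5 ≈ 0.4000.

2/5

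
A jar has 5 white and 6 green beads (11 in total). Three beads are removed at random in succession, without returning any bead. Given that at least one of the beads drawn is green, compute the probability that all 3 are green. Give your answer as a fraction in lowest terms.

P(all 3 green) = C(6,3)/C(11,3) = 4/33; P(at least one green) = 1 − C(5,3)/C(11,3) = 31/33.
Since 'all 3 green' ⊆ 'at least one green', P(all 3 | at least one) = 4/33 / 31/33 = 4/31 ≈ 0.1290.

4/31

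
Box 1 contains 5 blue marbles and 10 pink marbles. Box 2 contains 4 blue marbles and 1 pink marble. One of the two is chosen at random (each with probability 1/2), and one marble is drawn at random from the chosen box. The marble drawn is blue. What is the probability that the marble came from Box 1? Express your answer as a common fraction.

5/17

P(blue | Box 1) = 1/3; P(blue | Box 2) = 4/5.
P(blue) = 1/2·1/3 + 1/2·4/5 = 17/30.
By Bayes' rule, P(Box 1 | blue) = 1/6 / 17/30 = 5/17 ≈ 0.2941.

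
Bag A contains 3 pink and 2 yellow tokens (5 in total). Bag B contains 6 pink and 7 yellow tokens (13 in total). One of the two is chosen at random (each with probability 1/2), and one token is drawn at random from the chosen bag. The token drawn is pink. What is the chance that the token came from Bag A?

13/23

P(pink | Bag A) = 3/5; P(pink | Bag B) = 6/13.
P(pink) = 1/2·3/5 + 1/2·6/13 = 69/130.
By Bayes' rule, P(Bag A | pink) = 3/10 / 69/130 = 13/23 ≈ 0.5652.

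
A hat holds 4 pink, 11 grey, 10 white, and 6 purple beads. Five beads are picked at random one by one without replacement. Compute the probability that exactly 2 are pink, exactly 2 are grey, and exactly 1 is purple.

Unordered draws without replacement: count favorable combinations over C(31,5).
Favorable = C(4,2) · C(11,2) · C(10,0) · C(6,1) = 1980; total = C(31,5) = 169911.
P = 1980/169911 = 220/18879 ≈ 0.0117.

220/18879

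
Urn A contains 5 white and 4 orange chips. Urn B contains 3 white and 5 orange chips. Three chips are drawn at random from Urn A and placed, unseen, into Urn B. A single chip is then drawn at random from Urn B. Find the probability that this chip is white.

14/33

Condition on how many of the transferred chips are white (from Urn A: 5 white of 9; then Urn B has 11 total).
  0 white: C(5,0)C(4,3)/C(9,3) = 1/21; then P = 3/11
  1 white: C(5,1)C(4,2)/C(9,3) = 5/14; then P = 4/11
  2 white: C(5,2)C(4,1)/C(9,3) = 10/21; then P = 5/11
  3 white: C(5,3)C(4,0)/C(9,3) = 5/42; then P = 6/11
P(white from Urn B) = 14/33 ≈ 0.4242.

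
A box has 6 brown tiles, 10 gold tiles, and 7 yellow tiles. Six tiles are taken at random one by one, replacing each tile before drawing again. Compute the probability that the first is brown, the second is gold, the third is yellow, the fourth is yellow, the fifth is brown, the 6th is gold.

Multiply the conditional probability of each draw in order, with replacement (the composition resets each draw).
P = (6/23) · (10/23) · (7/23) · (7/23) · (6/23) · (10/23) = 176400/148035889 ≈ 0.0012.

176400/148035889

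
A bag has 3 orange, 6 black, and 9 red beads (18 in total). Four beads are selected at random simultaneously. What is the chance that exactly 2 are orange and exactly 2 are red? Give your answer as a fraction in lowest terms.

3/85

Unordered draws without replacement: count favorable combinations over C(18,4).
Favorable = C(3,2) · C(6,0) · C(9,2) = 108; total = C(18,4) = 3060.
P = 108/3060 = 3/85 ≈ 0.0353.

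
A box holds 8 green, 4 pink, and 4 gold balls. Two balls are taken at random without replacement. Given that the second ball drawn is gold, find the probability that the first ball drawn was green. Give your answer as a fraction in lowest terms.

8/15

P(first=green and the second ball drawn is gold) = (8/16)·(4/15) = 2/15.
P(the second ball drawn is gold) = Σ over first color = 2/15 + 1/15 + 1/20 = 1/4.
By Bayes, P(first=green | the second ball drawn is gold) = 2/15 / 1/4 = 8/15 ≈ 0.5333.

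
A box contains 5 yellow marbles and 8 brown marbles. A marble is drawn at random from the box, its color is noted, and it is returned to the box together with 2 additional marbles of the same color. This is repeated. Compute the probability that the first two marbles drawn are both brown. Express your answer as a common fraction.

16/39

After a brown draw the box holds 10 brown out of 15.
P = (8/13)·(10/15) = 16/39 ≈ 0.4103.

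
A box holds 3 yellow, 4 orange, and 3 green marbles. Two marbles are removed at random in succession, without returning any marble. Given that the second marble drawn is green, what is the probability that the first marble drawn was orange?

P(first=orange and the second marble drawn is green) = (4/10)·(3/9) = 2/15.
P(the second marble drawn is green) = Σ over first color = 1/10 + 2/15 + 1/15 = 3/10.
By Bayes, P(first=orange | the second marble drawn is green) = 2/15 / 3/10 = 4/9 ≈ 0.4444.

4/9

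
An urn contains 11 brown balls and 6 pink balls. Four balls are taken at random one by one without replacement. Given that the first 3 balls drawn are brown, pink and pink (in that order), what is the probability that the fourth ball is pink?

2/7

After removing 1 brown, 2 pink, the urn has 4 pink out of 14 remaining.
P(fourth is pink | given) = 4/14 = 2/7 ≈ 0.2857.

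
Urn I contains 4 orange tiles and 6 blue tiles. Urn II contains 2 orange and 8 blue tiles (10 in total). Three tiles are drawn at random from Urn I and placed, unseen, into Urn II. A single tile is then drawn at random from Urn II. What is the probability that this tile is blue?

49/65

Condition on how many of the transferred tiles are blue (from Urn I: 6 blue of 10; then Urn II has 13 total).
  0 blue: C(6,0)C(4,3)/C(10,3) = 1/30; then P = 8/13
  1 blue: C(6,1)C(4,2)/C(10,3) = 3/10; then P = 9/13
  2 blue: C(6,2)C(4,1)/C(10,3) = 1/2; then P = 10/13
  3 blue: C(6,3)C(4,0)/C(10,3) = 1/6; then P = 11/13
P(blue from Urn II) = 49/65 ≈ 0.7538.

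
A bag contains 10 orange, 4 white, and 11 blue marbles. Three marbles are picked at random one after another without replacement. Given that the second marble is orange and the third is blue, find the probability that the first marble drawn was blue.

P(first=blue and the second marble is orange and the third is blue) = (11/25)·(10/24)·(10/23) = 11/138.
P(E) = Σ over first color = 33/460 + 11/345 + 11/138 = 11/60.
By Bayes, P(first=blue | E) = 11/138 / 11/60 = 10/23 ≈ 0.4348.

10/23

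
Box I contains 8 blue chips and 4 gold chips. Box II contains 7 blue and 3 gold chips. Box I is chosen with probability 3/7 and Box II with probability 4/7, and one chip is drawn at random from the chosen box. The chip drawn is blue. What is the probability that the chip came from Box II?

7/12

P(blue | Box I) = 2/3; P(blue | Box II) = 7/10.
P(blue) = 3/7·2/3 + 4/7·7/10 = 24/35.
By Bayes' rule, P(Box II | blue) = 2/5 / 24/35 = 7/12 ≈ 0.5833.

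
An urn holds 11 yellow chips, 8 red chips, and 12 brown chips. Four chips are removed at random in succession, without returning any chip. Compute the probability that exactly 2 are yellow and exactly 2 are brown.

726/6293

Unordered draws without replacement: count favorable combinations over C(31,4).
Favorable = C(11,2) · C(8,0) · C(12,2) = 3630; total = C(31,4) = 31465.
P = 3630/31465 = 726/6293 ≈ 0.1154.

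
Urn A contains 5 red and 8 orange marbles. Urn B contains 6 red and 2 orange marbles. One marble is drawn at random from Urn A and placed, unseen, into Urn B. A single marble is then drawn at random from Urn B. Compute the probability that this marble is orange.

34/117

Condition on how many of the transferred marbles are orange (from Urn A: 8 orange of 13; then Urn B has 9 total).
  0 orange: C(8,0)C(5,1)/C(13,1) = 5/13; then P = 2/9
  1 orange: C(8,1)C(5,0)/C(13,1) = 8/13; then P = 3/9
P(orange from Urn B) = 34/117 ≈ 0.2906.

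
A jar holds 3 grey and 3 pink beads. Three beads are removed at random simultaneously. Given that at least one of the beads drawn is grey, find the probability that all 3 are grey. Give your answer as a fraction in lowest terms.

P(all 3 grey) = C(3,3)/C(6,3) = 1/20; P(at least one grey) = 1 − C(3,3)/C(6,3) = 19/20.
Since 'all 3 grey' ⊆ 'at least one grey', P(all 3 | at least one) = 1/20 / 19/20 = 1/19 ≈ 0.0526.

1/19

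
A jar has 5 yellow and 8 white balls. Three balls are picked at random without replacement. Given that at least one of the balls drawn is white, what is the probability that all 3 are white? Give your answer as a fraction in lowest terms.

14/69

P(all 3 white) = C(8,3)/C(13,3) = 28/143; P(at least one white) = 1 − C(5,3)/C(13,3) = 138/143.
Since 'all 3 white' ⊆ 'at least one white', P(all 3 | at least one) = 28/143 / 138/143 = 14/69 ≈ 0.2029.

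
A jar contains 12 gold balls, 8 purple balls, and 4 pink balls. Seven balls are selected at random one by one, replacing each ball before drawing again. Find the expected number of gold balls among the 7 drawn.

By linearity of expectation, E[X] = Σ P(draw i is gold); each independent draw has P(gold) = 12/24.
E[X] = 7 · 12/24 = 7/2 ≈ 3.5000.

7/2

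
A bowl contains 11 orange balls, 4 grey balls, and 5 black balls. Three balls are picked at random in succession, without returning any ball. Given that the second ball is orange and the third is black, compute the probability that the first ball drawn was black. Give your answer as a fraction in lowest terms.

2/9

P(first=black and the second ball is orange and the third is black) = (5/20)·(11/19)·(4/18) = 11/342.
P(E) = Σ over first color = 55/684 + 11/342 + 11/342 = 11/76.
By Bayes, P(first=black | E) = 11/342 / 11/76 = 2/9 ≈ 0.2222.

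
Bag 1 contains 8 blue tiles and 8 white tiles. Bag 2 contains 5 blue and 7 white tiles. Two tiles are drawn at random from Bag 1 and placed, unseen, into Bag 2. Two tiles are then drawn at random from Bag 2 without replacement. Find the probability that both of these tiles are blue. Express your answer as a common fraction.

457/2730

Condition on how many of the transferred tiles are blue (from Bag 1: 8 blue of 16; then Bag 2 has 14 total).
  0 blue: C(8,0)C(8,2)/C(16,2) = 7/30; then P = C(5,2)/C(14,2) = 10/91
  1 blue: C(8,1)C(8,1)/C(16,2) = 8/15; then P = C(6,2)/C(14,2) = 15/91
  2 blue: C(8,2)C(8,0)/C(16,2) = 7/30; then P = C(7,2)/C(14,2) = 3/13
P(both blue) = 457/2730 ≈ 0.1674.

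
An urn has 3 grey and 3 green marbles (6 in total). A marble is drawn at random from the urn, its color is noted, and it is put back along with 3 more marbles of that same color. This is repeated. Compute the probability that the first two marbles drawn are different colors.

Either grey then green, or green then grey; after the first draw the total is 9.
P = (3/6)·(3/9) + (3/6)·(3/9) = 1/3 ≈ 0.3333.

1/3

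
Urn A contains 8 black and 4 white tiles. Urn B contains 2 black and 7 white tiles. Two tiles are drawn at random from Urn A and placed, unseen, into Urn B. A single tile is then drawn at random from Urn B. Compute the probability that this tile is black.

Condition on how many of the transferred tiles are black (from Urn A: 8 black of 12; then Urn B has 11 total).
  0 black: C(8,0)C(4,2)/C(12,2) = 1/11; then P = 2/11
  1 black: C(8,1)C(4,1)/C(12,2) = 16/33; then P = 3/11
  2 black: C(8,2)C(4,0)/C(12,2) = 14/33; then P = 4/11
P(black from Urn B) = 10/33 ≈ 0.3030.

10/33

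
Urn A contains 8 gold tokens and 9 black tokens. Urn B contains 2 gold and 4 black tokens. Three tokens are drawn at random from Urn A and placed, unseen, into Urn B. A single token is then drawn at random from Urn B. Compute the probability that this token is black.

Condition on how many of the transferred tokens are black (from Urn A: 9 black of 17; then Urn B has 9 total).
  0 black: C(9,0)C(8,3)/C(17,3) = 7/85; then P = 4/9
  1 black: C(9,1)C(8,2)/C(17,3) = 63/170; then P = 5/9
  2 black: C(9,2)C(8,1)/C(17,3) = 36/85; then P = 6/9
  3 black: C(9,3)C(8,0)/C(17,3) = 21/170; then P = 7/9
P(black from Urn B) = 95/153 ≈ 0.6209.

95/153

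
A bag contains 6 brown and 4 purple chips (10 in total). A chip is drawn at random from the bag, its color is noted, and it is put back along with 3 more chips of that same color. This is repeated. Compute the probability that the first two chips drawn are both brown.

After a brown draw the bag holds 9 brown out of 13.
P = (6/10)·(9/13) = 27/65 ≈ 0.4154.

27/65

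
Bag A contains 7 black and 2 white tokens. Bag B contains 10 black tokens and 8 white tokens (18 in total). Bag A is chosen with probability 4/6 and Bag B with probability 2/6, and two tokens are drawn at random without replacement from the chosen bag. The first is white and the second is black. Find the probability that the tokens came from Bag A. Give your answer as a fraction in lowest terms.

P(E | Bag A) = 7/36; P(E | Bag B) = 40/153.
P(E) = 2/3·7/36 + 1/3·40/153 = 199/918.
By Bayes' rule, P(Bag A | E) = 7/54 / 199/918 = 119/199 ≈ 0.5980.

119/199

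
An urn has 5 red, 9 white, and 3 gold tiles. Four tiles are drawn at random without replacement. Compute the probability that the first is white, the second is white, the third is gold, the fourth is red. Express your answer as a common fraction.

9/476

Multiply the conditional probability of each draw in order, without replacement, so each draw removes one from its color and from the total.
P = (9/17) · (8/16) · (3/15) · (5/14) = 9/476 ≈ 0.0189.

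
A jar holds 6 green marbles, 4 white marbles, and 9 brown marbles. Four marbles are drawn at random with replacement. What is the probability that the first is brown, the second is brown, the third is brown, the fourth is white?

Multiply the conditional probability of each draw in order, with replacement (the composition resets each draw).
P = (9/19) · (9/19) · (9/19) · (4/19) = 2916/130321 ≈ 0.0224.

2916/130321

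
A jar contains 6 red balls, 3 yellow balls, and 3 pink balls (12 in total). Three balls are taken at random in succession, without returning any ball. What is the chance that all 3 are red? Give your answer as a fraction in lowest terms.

1/11

Unordered draws without replacement: count favorable combinations over C(12,3).
Favorable = C(6,3) · C(3,0) · C(3,0) = 20; total = C(12,3) = 220.
P = 20/220 = 1/11 ≈ 0.0909.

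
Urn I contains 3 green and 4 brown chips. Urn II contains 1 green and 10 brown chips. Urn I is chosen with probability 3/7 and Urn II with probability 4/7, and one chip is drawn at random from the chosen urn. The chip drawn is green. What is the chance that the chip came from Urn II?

28/127

P(green | Urn I) = 3/7; P(green | Urn II) = 1/11.
P(green) = 3/7·3/7 + 4/7·1/11 = 127/539.
By Bayes' rule, P(Urn II | green) = 4/77 / 127/539 = 28/127 ≈ 0.2205.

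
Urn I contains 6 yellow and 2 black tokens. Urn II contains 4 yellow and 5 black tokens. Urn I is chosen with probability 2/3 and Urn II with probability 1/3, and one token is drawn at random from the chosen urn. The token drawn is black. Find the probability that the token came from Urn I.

P(black | Urn I) = 1/4; P(black | Urn II) = 5/9.
P(black) = 2/3·1/4 + 1/3·5/9 = 19/54.
By Bayes' rule, P(Urn I | black) = 1/6 / 19/54 = 9/19 ≈ 0.4737.

9/19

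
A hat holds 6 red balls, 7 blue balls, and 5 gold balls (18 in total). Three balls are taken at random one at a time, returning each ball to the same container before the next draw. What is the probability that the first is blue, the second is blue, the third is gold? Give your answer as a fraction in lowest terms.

245/5832

Multiply the conditional probability of each draw in order, with replacement (the composition resets each draw).
P = (7/18) · (7/18) · (5/18) = 245/5832 ≈ 0.0420.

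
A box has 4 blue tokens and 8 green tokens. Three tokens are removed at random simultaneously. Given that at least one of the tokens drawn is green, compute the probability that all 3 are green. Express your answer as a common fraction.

P(all 3 green) = C(8,3)/C(12,3) = 14/55; P(at least one green) = 1 − C(4,3)/C(12,3) = 54/55.
Since 'all 3 green' ⊆ 'at least one green', P(all 3 | at least one) = 14/55 / 54/55 = 7/27 ≈ 0.2593.

7/27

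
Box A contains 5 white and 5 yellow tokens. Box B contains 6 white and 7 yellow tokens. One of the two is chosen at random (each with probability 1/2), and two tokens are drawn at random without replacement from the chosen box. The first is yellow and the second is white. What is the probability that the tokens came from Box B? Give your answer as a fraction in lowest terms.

P(E | Box A) = 5/18; P(E | Box B) = 7/26.
P(E) = 1/2·5/18 + 1/2·7/26 = 32/117.
By Bayes' rule, P(Box B | E) = 7/52 / 32/117 = 63/128 ≈ 0.4922.

63/128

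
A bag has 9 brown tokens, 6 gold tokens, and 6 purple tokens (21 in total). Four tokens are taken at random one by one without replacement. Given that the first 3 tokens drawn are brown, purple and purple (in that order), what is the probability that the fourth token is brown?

After removing 1 brown, 2 purple, the bag has 8 brown out of 18 remaining.
P(fourth is brown | given) = 8/18 = 4/9 ≈ 0.4444.

4/9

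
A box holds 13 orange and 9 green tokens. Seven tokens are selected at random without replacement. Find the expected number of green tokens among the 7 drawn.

63/22

By linearity of expectation, E[X] = Σ P(draw i is green); by symmetry each draw (even without replacement) has P(green) = 9/22.
E[X] = 7 · 9/22 = 63/22 ≈ 2.8636.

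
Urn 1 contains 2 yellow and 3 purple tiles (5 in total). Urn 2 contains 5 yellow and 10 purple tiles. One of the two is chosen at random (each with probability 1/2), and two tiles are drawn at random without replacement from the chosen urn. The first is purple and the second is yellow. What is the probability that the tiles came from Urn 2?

P(E | Urn 1) = 3/10; P(E | Urn 2) = 5/21.
P(E) = 1/2·3/10 + 1/2·5/21 = 113/420.
By Bayes' rule, P(Urn 2 | E) = 5/42 / 113/420 = 50/113 ≈ 0.4425.

50/113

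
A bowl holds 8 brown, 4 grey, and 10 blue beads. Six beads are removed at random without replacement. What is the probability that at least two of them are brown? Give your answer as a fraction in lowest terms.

Sum the hypergeometric tail for j = 2,…,6 brown beads.
Favorable = C(8,2)·C(14,4) + C(8,3)·C(14,3) + C(8,4)·C(14,2) + C(8,5)·C(14,1) + C(8,6)·C(14,0) = 55594; total = C(22,6) = 74613.
P = 55594/74613 = 38/51 ≈ 0.7451.

38/51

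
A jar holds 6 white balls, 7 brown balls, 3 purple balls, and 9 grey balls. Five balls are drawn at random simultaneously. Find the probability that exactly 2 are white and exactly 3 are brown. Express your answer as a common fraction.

Unordered draws without replacement: count favorable combinations over C(25,5).
Favorable = C(6,2) · C(7,3) · C(3,0) · C(9,0) = 525; total = C(25,5) = 53130.
P = 525/53130 = 5/506 ≈ 0.0099.

5/506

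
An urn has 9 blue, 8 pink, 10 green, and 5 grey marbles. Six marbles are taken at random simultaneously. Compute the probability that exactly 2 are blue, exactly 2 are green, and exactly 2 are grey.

Unordered draws without replacement: count favorable combinations over C(32,6).
Favorable = C(9,2) · C(8,0) · C(10,2) · C(5,2) = 16200; total = C(32,6) = 906192.
P = 16200/906192 = 225/12586 ≈ 0.0179.

225/12586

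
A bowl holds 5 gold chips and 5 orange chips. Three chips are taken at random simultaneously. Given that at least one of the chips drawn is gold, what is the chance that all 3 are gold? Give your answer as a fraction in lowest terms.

1/11

P(all 3 gold) = C(5,3)/C(10,3) = 1/12; P(at least one gold) = 1 − C(5,3)/C(10,3) = 11/12.
Since 'all 3 gold' ⊆ 'at least one gold', P(all 3 | at least one) = 1/12 / 11/12 = 1/11 ≈ 0.0909.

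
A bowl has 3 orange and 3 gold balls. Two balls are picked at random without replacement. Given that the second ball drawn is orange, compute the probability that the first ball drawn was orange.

2/5

P(first=orange and the second ball drawn is orange) = (3/6)·(2/5) = 1/5.
P(the second ball drawn is orange) = Σ over first color = 1/5 + 3/10 = 1/2.
By Bayes, P(first=orange | the second ball drawn is orange) = 1/5 / 1/2 = 2/5 ≈ 0.4000.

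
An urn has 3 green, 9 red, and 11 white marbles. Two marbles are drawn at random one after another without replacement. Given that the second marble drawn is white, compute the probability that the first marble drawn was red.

P(first=red and the second marble drawn is white) = (9/23)·(11/22) = 9/46.
P(the second marble drawn is white) = Σ over first color = 3/46 + 9/46 + 5/23 = 11/23.
By Bayes, P(first=red | the second marble drawn is white) = 9/46 / 11/23 = 9/22 ≈ 0.4091.

9/22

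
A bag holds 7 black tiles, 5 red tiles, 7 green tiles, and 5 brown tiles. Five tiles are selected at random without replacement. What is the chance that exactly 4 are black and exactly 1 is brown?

25/6072

Unordered draws without replacement: count favorable combinations over C(24,5).
Favorable = C(7,4) · C(5,0) · C(7,0) · C(5,1) = 175; total = C(24,5) = 42504.
P = 175/42504 = 25/6072 ≈ 0.0041.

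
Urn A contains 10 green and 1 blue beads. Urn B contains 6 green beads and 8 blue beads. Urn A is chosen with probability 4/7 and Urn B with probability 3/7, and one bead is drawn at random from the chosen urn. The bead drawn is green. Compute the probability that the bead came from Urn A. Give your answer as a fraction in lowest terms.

P(green | Urn A) = 10/11; P(green | Urn B) = 3/7.
P(green) = 4/7·10/11 + 3/7·3/7 = 379/539.
By Bayes' rule, P(Urn A | green) = 40/77 / 379/539 = 280/379 ≈ 0.7388.

280/379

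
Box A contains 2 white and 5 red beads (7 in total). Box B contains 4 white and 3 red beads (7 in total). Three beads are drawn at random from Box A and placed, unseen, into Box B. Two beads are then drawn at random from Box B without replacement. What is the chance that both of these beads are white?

Condition on how many of the transferred beads are white (from Box A: 2 white of 7; then Box B has 10 total).
  0 white: C(2,0)C(5,3)/C(7,3) = 2/7; then P = C(4,2)/C(10,2) = 2/15
  1 white: C(2,1)C(5,2)/C(7,3) = 4/7; then P = C(5,2)/C(10,2) = 2/9
  2 white: C(2,2)C(5,1)/C(7,3) = 1/7; then P = C(6,2)/C(10,2) = 1/3
P(both white) = 67/315 ≈ 0.2127.

67/315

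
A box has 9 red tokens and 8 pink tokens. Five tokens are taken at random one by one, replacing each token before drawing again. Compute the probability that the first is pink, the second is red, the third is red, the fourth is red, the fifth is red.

Multiply the conditional probability of each draw in order, with replacement (the composition resets each draw).
P = (8/17) · (9/17) · (9/17) · (9/17) · (9/17) = 52488/1419857 ≈ 0.0370.

52488/1419857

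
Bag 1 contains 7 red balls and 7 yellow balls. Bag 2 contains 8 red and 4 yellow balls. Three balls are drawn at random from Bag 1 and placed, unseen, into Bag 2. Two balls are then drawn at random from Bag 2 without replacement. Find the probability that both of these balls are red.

Condition on how many of the transferred balls are red (from Bag 1: 7 red of 14; then Bag 2 has 15 total).
  0 red: C(7,0)C(7,3)/C(14,3) = 5/52; then P = C(8,2)/C(15,2) = 4/15
  1 red: C(7,1)C(7,2)/C(14,3) = 21/52; then P = C(9,2)/C(15,2) = 12/35
  2 red: C(7,2)C(7,1)/C(14,3) = 21/52; then P = C(10,2)/C(15,2) = 3/7
  3 red: C(7,3)C(7,0)/C(14,3) = 5/52; then P = C(11,2)/C(15,2) = 11/21
P(both red) = 529/1365 ≈ 0.3875.

529/1365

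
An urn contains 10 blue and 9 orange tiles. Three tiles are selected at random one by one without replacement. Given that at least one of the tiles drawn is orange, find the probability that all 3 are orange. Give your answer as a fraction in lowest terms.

P(all 3 orange) = C(9,3)/C(19,3) = 28/323; P(at least one orange) = 1 − C(10,3)/C(19,3) = 283/323.
Since 'all 3 orange' ⊆ 'at least one orange', P(all 3 | at least one) = 28/323 / 283/323 = 28/283 ≈ 0.0989.

28/283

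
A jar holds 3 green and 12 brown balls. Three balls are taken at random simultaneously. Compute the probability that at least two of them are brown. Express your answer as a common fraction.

Sum the hypergeometric tail for j = 2,…,3 brown balls.
Favorable = C(12,2)·C(3,1) + C(12,3)·C(3,0) = 418; total = C(15,3) = 455.
P = 418/455 = 418/455 ≈ 0.9187.

418/455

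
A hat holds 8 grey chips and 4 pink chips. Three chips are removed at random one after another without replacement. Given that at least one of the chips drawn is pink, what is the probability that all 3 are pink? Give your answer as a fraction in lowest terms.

P(all 3 pink) = C(4,3)/C(12,3) = 1/55; P(at least one pink) = 1 − C(8,3)/C(12,3) = 41/55.
Since 'all 3 pink' ⊆ 'at least one pink', P(all 3 | at least one) = 1/55 / 41/55 = 1/41 ≈ 0.0244.

1/41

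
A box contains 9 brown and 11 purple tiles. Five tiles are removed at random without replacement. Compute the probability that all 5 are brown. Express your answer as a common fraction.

Unordered draws without replacement: count favorable combinations over C(20,5).
Favorable = C(9,5) · C(11,0) = 126; total = C(20,5) = 15504.
P = 126/15504 = 21/2584 ≈ 0.0081.

21/2584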